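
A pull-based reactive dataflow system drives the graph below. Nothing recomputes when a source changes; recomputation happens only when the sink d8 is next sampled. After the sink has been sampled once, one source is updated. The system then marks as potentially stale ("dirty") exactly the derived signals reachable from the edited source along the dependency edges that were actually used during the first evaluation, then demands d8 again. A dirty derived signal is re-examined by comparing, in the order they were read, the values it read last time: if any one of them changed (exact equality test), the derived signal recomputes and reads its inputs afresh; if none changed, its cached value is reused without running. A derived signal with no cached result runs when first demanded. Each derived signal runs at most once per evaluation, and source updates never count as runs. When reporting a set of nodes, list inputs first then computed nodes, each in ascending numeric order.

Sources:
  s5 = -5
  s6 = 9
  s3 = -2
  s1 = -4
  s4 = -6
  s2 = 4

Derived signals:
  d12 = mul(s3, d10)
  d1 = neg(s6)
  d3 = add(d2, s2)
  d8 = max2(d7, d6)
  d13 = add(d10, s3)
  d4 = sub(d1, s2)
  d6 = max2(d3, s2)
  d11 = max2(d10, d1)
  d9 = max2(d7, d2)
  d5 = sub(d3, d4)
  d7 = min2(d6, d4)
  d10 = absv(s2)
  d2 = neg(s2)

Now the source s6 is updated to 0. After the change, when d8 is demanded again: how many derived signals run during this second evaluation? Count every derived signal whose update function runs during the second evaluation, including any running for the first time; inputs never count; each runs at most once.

First evaluation (everything demanded from the output):
  d1 = neg(9) = -9
  d2 = neg(4) = -4
  d3 = add(-4, 4) = 0
  d4 = sub(-9, 4) = -13
  d6 = max2(0, 4) = 4
  d7 = min2(4, -13) = -13
  d8 = max2(-13, 4) = 4

Propagation after the edit:
  d1: runs — s6 9->0; result 0.
  d4: runs — d1 -9->0; result -4.
  d7: runs — d4 -13->-4; result -4.
  d8: runs — d7 -13->-4; result 4 (same value as before).

Derived signals that run: d1, d4, d7, d8 — 4 in total.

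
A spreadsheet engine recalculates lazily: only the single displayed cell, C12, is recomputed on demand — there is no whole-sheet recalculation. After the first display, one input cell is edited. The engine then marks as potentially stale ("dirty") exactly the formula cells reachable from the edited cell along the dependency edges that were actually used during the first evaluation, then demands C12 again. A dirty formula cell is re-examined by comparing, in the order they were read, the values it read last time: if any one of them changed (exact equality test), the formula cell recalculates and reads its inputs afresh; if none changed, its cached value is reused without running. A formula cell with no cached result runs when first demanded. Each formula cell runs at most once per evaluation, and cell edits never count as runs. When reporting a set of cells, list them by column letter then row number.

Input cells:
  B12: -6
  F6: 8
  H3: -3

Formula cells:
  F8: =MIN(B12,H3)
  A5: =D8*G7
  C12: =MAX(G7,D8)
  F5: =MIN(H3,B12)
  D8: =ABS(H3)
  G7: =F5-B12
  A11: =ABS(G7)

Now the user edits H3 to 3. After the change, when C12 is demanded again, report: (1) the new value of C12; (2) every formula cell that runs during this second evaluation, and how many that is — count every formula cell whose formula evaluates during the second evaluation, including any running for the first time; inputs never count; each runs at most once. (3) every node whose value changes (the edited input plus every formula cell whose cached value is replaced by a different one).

New value of C12: 3.
Formula cells that run: D8, F5 — 2 in total.
Values that change: H3.
Key observation: the cutoff stops propagation at G7 — its inputs' values are unchanged, so it reuses its cache.

First evaluation (everything demanded from the output):
  D8 = ABS(-3) = 3
  F5 = MIN(-3, -6) = -6
  G7 = -6 - -6 = 0
  C12 = MAX(0, 3) = 3

Propagation after the edit:
  D8: runs — H3 -3->3; result 3 (same value as before).
  F5: runs — H3 -3->3; result -6 (same value as before).
  G7: checked — values it read are unchanged (F5 unchanged, B12 unchanged); reused cached 0 without running.
  C12: checked — values it read are unchanged (G7 unchanged, D8 unchanged); reused cached 3 without running.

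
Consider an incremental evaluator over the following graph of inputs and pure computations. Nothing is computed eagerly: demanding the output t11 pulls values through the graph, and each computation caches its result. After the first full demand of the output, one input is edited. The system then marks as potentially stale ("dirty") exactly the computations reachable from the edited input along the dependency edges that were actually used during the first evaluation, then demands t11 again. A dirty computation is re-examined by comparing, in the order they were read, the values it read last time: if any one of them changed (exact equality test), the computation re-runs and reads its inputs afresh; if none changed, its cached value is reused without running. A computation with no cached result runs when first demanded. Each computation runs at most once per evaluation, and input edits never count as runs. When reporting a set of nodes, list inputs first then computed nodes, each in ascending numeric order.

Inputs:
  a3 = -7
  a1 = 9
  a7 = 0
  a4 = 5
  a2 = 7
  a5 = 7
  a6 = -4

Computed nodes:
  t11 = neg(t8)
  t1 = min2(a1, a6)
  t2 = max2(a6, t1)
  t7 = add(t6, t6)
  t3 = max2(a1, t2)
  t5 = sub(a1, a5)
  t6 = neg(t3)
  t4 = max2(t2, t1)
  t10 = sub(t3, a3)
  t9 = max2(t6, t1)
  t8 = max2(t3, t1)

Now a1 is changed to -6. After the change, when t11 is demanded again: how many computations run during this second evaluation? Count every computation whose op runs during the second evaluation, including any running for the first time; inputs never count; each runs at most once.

Run set: t1, t2, t3, t8, t11 (5 run).

Initial pass — values computed on the first demand:
  t1 = min2(9, -4) = -4
  t2 = max2(-4, -4) = -4
  t3 = max2(9, -4) = 9
  t8 = max2(9, -4) = 9
  t11 = neg(9) = -9

Second demand — change propagation:
  t1: re-runs because a1 9->-6; new result -6.
  t2: re-runs because t1 -4->-6; new result -4 (unchanged).
  t3: re-runs because a1 9->-6; new result -4.
  t8: re-runs because t3 9->-4; t1 -4->-6; new result -4.
  t11: re-runs because t8 9->-4; new result 4.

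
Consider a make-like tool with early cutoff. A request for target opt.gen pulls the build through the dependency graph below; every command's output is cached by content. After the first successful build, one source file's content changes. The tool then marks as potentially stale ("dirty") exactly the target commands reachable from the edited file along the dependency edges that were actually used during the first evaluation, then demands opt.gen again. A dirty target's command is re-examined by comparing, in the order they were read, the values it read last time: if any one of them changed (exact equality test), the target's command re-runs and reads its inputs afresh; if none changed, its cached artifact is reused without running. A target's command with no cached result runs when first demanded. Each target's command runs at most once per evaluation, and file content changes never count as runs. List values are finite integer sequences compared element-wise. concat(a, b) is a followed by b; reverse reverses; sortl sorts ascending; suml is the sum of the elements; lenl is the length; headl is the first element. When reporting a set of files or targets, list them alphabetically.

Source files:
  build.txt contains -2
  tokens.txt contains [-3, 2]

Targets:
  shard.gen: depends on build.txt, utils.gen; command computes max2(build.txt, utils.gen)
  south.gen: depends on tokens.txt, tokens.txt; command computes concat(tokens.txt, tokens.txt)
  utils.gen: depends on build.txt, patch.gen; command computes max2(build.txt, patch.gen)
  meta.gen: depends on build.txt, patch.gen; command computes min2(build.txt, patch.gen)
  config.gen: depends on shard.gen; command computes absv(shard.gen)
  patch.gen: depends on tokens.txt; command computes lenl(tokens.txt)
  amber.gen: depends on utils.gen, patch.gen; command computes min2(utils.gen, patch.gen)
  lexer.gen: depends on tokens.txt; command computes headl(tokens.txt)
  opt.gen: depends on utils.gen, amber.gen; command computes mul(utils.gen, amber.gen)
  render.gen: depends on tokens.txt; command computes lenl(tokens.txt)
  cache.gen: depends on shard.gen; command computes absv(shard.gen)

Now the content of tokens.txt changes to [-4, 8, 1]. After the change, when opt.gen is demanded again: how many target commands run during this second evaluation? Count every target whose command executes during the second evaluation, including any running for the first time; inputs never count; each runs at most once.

4 target commands run: amber.gen, opt.gen, patch.gen, utils.gen.

First demand of the output computes:
  patch.gen = lenl([-3, 2]) = 2
  utils.gen = max2(-2, 2) = 2
  amber.gen = min2(2, 2) = 2
  opt.gen = mul(2, 2) = 4

After the edit, cleaning proceeds:
  patch.gen: a read changed (tokens.txt [-3, 2]->[-4, 8, 1]) — executes, giving 3.
  utils.gen: a read changed (patch.gen 2->3) — executes, giving 3.
  amber.gen: a read changed (utils.gen 2->3; patch.gen 2->3) — executes, giving 3.
  opt.gen: a read changed (utils.gen 2->3; amber.gen 2->3) — executes, giving 9.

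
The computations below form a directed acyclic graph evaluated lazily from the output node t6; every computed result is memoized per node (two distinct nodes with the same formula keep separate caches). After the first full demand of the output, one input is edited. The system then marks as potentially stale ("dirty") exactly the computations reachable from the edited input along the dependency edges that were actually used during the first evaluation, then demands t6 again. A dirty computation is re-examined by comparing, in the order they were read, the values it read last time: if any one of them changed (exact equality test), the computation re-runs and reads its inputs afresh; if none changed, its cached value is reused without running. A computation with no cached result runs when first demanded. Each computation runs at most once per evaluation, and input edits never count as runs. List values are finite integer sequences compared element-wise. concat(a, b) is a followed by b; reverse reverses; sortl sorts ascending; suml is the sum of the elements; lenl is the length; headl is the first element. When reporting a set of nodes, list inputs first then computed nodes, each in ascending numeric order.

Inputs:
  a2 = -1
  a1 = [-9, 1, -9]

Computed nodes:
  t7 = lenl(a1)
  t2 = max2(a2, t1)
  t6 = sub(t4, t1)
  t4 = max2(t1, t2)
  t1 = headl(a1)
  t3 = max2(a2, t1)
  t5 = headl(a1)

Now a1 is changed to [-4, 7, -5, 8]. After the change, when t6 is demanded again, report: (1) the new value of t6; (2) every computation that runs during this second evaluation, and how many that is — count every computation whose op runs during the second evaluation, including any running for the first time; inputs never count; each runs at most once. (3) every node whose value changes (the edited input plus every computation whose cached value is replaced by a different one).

Demanding t6 again yields 3.
4 computations run: t1, t2, t4, t6.
The nodes whose values change: a1, t1, t6.

First demand of the output computes:
  t1 = headl([-9, 1, -9]) = -9
  t2 = max2(-1, -9) = -1
  t4 = max2(-9, -1) = -1
  t6 = sub(-1, -9) = 8

After the edit, cleaning proceeds:
  t1: a read changed (a1 [-9, 1, -9]->[-4, 7, -5, 8]) — executes, giving -4.
  t2: a read changed (t1 -9->-4) — executes, giving -1 — identical to its old value.
  t4: a read changed (t1 -9->-4) — executes, giving -1 — identical to its old value.
  t6: a read changed (t1 -9->-4) — executes, giving 3.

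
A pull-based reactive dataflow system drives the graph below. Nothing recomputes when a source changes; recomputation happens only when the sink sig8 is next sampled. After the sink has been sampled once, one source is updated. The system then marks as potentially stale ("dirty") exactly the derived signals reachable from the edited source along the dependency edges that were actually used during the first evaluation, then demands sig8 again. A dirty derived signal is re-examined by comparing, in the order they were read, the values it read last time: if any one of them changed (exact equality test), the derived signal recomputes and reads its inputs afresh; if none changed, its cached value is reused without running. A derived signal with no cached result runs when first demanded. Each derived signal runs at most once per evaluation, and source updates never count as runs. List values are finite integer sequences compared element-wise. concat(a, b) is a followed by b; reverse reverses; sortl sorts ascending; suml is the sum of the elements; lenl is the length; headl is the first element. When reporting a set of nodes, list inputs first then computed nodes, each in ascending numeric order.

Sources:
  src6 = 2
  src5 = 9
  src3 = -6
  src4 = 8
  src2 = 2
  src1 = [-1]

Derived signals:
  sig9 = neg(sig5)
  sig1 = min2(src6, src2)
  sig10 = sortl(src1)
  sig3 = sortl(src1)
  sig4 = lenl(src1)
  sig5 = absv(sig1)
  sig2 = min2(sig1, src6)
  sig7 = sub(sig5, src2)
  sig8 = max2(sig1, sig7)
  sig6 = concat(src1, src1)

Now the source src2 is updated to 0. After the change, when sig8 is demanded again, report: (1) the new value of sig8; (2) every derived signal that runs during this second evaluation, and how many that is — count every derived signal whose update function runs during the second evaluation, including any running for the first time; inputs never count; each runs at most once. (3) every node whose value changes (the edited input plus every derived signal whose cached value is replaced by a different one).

New value of sig8: 0.
Derived signals that run: sig1, sig5, sig7, sig8 — 4 in total.
Values that change: src2, sig1, sig5, sig8.

First evaluation (everything demanded from the output):
  sig1 = min2(2, 2) = 2
  sig5 = absv(2) = 2
  sig7 = sub(2, 2) = 0
  sig8 = max2(2, 0) = 2

Propagation after the edit:
  sig1: runs — src2 2->0; result 0.
  sig5: runs — sig1 2->0; result 0.
  sig7: runs — sig5 2->0; src2 2->0; result 0 (same value as before).
  sig8: runs — sig1 2->0; result 0.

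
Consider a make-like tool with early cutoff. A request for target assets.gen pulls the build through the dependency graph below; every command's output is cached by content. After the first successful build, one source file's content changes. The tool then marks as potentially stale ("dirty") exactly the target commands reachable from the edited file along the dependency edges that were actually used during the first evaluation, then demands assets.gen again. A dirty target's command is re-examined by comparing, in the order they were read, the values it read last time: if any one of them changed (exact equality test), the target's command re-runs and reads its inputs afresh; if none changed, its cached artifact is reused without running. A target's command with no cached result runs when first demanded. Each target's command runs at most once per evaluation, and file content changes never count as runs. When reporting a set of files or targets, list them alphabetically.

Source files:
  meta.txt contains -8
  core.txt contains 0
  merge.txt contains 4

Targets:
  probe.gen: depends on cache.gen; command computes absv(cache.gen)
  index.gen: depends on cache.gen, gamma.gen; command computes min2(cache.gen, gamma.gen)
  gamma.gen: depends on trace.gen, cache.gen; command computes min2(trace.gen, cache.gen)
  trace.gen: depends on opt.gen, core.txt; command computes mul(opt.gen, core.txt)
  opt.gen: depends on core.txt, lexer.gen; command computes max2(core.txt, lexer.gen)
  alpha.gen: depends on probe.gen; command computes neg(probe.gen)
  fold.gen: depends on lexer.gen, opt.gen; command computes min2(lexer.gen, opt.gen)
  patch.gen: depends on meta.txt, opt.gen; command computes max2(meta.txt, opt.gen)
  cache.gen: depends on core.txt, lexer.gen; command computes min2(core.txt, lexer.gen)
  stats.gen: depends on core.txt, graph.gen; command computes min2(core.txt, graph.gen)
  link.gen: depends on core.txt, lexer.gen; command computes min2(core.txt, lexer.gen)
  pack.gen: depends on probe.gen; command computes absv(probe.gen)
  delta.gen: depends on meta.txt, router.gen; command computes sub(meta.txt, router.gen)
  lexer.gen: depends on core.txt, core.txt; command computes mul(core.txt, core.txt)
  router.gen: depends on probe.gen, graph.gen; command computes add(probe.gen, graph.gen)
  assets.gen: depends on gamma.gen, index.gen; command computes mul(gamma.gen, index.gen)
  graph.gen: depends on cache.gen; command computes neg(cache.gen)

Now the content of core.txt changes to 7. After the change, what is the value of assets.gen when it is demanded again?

Demanding assets.gen again yields 49.

First demand of the output computes:
  lexer.gen = mul(0, 0) = 0
  cache.gen = min2(0, 0) = 0
  opt.gen = max2(0, 0) = 0
  trace.gen = mul(0, 0) = 0
  gamma.gen = min2(0, 0) = 0
  index.gen = min2(0, 0) = 0
  assets.gen = mul(0, 0) = 0

After the edit, cleaning proceeds:
  lexer.gen: a read changed (core.txt 0->7; core.txt 0->7) — executes, giving 49.
  cache.gen: a read changed (core.txt 0->7; lexer.gen 0->49) — executes, giving 7.
  opt.gen: a read changed (core.txt 0->7; lexer.gen 0->49) — executes, giving 49.
  trace.gen: a read changed (opt.gen 0->49; core.txt 0->7) — executes, giving 343.
  gamma.gen: a read changed (trace.gen 0->343; cache.gen 0->7) — executes, giving 7.
  index.gen: a read changed (cache.gen 0->7; gamma.gen 0->7) — executes, giving 7.
  assets.gen: a read changed (gamma.gen 0->7; index.gen 0->7) — executes, giving 49.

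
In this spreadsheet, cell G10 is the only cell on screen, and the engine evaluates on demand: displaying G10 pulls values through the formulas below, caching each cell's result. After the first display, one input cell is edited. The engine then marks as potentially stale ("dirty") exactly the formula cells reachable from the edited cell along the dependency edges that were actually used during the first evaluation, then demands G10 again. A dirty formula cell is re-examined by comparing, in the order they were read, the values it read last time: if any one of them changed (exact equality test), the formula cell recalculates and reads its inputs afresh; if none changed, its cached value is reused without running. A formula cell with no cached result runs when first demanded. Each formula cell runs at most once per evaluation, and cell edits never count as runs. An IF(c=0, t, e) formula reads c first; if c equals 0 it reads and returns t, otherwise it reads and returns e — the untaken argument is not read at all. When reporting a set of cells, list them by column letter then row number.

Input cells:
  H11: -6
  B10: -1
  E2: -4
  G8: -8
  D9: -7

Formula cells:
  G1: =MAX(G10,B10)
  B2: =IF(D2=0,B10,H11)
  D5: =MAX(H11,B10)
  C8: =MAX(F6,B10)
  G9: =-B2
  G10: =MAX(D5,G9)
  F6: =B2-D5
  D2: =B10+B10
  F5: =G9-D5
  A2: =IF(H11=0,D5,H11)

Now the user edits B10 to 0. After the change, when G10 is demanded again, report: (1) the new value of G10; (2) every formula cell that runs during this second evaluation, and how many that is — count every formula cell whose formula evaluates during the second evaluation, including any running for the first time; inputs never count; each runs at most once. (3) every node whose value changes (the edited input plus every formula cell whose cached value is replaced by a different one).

G10 now evaluates to 0.
Run set: B2, D2, D5, G9, G10 (5 run).
Changed values: B2, B10, D2, D5, G9, G10.

Initial pass — values computed on the first demand:
  D2 = -1 + -1 = -2
  B2 = IF(D2=0: D2=-2 -> else branch H11) = -6
  D5 = MAX(-6, -1) = -1
  G9 = -(-6) = 6
  G10 = MAX(-1, 6) = 6

Second demand — change propagation:
  D2: re-runs because B10 -1->0; B10 -1->0; new result 0.
  B2: re-runs because D2 -2->0; new result 0.
  D5: re-runs because B10 -1->0; new result 0.
  G9: re-runs because B2 -6->0; new result 0.
  G10: re-runs because D5 -1->0; G9 6->0; new result 0.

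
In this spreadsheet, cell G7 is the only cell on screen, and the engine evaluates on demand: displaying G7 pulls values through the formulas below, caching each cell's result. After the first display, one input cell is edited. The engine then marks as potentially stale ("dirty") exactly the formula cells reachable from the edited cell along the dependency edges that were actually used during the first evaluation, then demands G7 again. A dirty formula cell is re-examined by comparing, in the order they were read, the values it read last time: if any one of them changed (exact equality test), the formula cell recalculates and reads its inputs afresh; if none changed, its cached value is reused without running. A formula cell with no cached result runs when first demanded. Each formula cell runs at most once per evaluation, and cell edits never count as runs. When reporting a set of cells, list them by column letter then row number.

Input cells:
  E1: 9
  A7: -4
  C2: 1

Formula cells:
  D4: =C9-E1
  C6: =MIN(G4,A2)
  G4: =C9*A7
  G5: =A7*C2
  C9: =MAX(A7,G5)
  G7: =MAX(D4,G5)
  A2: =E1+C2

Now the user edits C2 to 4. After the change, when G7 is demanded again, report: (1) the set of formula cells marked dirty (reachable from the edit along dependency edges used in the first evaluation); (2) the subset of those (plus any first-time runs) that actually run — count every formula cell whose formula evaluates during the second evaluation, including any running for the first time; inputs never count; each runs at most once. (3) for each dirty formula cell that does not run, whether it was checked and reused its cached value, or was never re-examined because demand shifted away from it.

Dirty set: C9, D4, G5, G7.
Run set: C9, G5, G7 (3 run).
Re-examined without running (cache reused): D4.
The important point: at D4 every value read last time is unchanged, so the dirty flag clears without a run.

Initial pass — values computed on the first demand:
  G5 = -4 * 1 = -4
  C9 = MAX(-4, -4) = -4
  D4 = -4 - 9 = -13
  G7 = MAX(-13, -4) = -4

Second demand — change propagation:
  G5: re-runs because C2 1->4; new result -16.
  C9: re-runs because G5 -4->-16; new result -4 (unchanged).
  D4: re-examined; everything it read last time is the same (C9 unchanged, E1 unchanged) — cache -13 kept, no run.
  G7: re-runs because G5 -4->-16; new result -13.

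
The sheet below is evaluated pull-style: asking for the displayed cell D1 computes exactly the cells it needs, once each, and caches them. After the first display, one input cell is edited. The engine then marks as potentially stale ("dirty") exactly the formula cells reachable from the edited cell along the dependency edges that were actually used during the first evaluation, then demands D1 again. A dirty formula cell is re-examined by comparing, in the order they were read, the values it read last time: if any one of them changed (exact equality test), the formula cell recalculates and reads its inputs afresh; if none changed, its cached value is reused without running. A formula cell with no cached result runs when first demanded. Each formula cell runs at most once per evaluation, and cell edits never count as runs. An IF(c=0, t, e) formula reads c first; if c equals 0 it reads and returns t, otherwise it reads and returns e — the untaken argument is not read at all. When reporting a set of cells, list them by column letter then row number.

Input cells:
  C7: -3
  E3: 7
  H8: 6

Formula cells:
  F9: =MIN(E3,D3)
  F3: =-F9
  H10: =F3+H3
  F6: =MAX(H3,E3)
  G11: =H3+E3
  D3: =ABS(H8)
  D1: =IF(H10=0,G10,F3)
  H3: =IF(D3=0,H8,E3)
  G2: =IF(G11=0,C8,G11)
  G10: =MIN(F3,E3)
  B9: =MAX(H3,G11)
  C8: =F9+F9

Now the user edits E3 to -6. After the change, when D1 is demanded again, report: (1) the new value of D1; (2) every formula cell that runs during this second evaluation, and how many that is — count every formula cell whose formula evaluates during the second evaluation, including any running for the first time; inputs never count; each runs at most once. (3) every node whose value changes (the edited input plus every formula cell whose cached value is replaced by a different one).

Demanding D1 again yields -6.
6 formula cells run: D1, F3, F9, G10, H3, H10.
The nodes whose values change: E3, F3, F9, H3, H10.
Note the branch switch — G10 had no cache and runs now for the first time.

First demand of the output computes:
  D3 = ABS(6) = 6
  F9 = MIN(7, 6) = 6
  F3 = -(6) = -6
  H3 = IF(D3=0: D3=6 -> else branch E3) = 7
  H10 = -6 + 7 = 1
  D1 = IF(H10=0: H10=1 -> else branch F3) = -6

After the edit, cleaning proceeds:
  F9: a read changed (E3 7->-6) — executes, giving -6.
  F3: a read changed (F9 6->-6) — executes, giving 6.
  G10: had never run; runs now, result -6.
  H3: a read changed (E3 7->-6) — executes, giving -6.
  H10: a read changed (F3 -6->6; H3 7->-6) — executes, giving 0.
  D1: a read changed (H10 1->0; F3 -6->6) — executes, giving -6 — identical to its old value.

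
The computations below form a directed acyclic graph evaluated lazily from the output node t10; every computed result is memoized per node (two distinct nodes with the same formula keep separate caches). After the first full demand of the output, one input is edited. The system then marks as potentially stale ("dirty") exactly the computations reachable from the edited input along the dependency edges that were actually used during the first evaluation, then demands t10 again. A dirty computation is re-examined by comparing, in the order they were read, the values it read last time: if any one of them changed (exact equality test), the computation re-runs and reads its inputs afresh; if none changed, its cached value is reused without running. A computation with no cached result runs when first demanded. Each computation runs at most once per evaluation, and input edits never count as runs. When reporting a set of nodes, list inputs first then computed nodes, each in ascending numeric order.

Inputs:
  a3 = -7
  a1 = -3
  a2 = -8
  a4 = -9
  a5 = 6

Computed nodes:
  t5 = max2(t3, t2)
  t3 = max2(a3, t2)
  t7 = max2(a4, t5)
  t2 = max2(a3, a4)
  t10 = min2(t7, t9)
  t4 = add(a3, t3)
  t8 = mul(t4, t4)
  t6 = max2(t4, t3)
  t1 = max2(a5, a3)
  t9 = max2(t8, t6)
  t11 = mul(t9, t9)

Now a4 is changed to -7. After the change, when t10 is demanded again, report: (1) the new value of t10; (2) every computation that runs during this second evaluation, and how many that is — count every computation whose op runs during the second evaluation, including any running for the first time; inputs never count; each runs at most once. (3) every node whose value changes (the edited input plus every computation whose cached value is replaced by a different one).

First demand of the output computes:
  t2 = max2(-7, -9) = -7
  t3 = max2(-7, -7) = -7
  t4 = add(-7, -7) = -14
  t5 = max2(-7, -7) = -7
  t6 = max2(-14, -7) = -7
  t7 = max2(-9, -7) = -7
  t8 = mul(-14, -14) = 196
  t9 = max2(196, -7) = 196
  t10 = min2(-7, 196) = -7

After the edit, cleaning proceeds:
  t2: a read changed (a4 -9->-7) — executes, giving -7 — identical to its old value.
  t3: dirty, but its reads are unchanged (a3 unchanged, t2 unchanged); cached -7 stands.
  t4: dirty, but its reads are unchanged (a3 unchanged, t3 unchanged); cached -14 stands.
  t5: dirty, but its reads are unchanged (t3 unchanged, t2 unchanged); cached -7 stands.
  t6: dirty, but its reads are unchanged (t4 unchanged, t3 unchanged); cached -7 stands.
  t7: a read changed (a4 -9->-7) — executes, giving -7 — identical to its old value.
  t8: dirty, but its reads are unchanged (t4 unchanged, t4 unchanged); cached 196 stands.
  t9: dirty, but its reads are unchanged (t8 unchanged, t6 unchanged); cached 196 stands.
  t10: dirty, but its reads are unchanged (t7 unchanged, t9 unchanged); cached -7 stands.

Note where the cutoff bites: t3 is checked, finds nothing changed, and keeps its cache.

Demanding t10 again yields -7.
2 computations run: t2, t7.
The nodes whose values change: a4.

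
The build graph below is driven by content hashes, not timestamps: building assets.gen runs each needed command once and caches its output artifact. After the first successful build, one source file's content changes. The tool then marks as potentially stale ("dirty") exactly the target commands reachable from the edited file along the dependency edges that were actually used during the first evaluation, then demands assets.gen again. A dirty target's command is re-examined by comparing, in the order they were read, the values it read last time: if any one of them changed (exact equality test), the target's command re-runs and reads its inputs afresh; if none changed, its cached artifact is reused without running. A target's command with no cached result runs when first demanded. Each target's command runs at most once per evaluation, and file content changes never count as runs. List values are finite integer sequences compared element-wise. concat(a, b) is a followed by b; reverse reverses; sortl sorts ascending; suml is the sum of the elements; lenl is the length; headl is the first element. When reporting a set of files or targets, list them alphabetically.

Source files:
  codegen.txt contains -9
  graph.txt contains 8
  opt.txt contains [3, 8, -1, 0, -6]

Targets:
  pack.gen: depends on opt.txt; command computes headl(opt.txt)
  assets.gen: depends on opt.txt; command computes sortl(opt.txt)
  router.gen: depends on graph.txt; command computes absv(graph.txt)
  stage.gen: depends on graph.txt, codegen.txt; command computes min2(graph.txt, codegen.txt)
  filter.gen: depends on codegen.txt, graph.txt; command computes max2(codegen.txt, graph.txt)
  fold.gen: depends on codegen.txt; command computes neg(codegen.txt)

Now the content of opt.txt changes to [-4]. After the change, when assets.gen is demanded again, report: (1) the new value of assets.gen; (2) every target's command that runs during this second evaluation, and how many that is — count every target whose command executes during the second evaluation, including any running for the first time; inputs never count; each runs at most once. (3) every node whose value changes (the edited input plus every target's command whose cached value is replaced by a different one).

Initial pass — values computed on the first demand:
  assets.gen = sortl([3, 8, -1, 0, -6]) = [-6, -1, 0, 3, 8]

Second demand — change propagation:
  assets.gen: re-runs because opt.txt [3, 8, -1, 0, -6]->[-4]; new result [-4].

assets.gen now evaluates to [-4].
Run set: assets.gen (1 run).
Changed values: assets.gen, opt.txt.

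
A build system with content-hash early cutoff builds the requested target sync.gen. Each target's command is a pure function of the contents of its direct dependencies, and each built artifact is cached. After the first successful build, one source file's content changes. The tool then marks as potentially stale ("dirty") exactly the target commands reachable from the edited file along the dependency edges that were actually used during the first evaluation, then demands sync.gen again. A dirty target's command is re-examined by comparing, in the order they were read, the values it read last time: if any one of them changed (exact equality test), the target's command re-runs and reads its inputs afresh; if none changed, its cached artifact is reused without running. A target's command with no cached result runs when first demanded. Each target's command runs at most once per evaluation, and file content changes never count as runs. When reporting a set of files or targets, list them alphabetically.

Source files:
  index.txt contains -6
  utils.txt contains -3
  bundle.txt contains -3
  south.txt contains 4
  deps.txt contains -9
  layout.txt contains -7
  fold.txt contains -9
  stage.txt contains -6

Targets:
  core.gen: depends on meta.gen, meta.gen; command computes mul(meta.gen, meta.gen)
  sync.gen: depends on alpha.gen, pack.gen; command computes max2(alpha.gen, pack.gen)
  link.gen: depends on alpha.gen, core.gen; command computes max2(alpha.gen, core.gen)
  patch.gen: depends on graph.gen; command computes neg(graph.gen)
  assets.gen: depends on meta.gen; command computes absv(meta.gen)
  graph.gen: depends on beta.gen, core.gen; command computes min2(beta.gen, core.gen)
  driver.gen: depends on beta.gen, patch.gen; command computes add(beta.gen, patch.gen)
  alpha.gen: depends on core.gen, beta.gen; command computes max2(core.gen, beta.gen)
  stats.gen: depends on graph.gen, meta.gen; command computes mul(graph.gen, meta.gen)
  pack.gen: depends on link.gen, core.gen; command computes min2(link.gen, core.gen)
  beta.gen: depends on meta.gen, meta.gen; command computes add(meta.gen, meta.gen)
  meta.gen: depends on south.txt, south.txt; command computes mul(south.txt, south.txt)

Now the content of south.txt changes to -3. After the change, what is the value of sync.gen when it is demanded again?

First evaluation (everything demanded from the output):
  meta.gen = mul(4, 4) = 16
  beta.gen = add(16, 16) = 32
  core.gen = mul(16, 16) = 256
  alpha.gen = max2(256, 32) = 256
  link.gen = max2(256, 256) = 256
  pack.gen = min2(256, 256) = 256
  sync.gen = max2(256, 256) = 256

Propagation after the edit:
  meta.gen: runs — south.txt 4->-3; south.txt 4->-3; result 9.
  beta.gen: runs — meta.gen 16->9; meta.gen 16->9; result 18.
  core.gen: runs — meta.gen 16->9; meta.gen 16->9; result 81.
  alpha.gen: runs — core.gen 256->81; beta.gen 32->18; result 81.
  link.gen: runs — alpha.gen 256->81; core.gen 256->81; result 81.
  pack.gen: runs — link.gen 256->81; core.gen 256->81; result 81.
  sync.gen: runs — alpha.gen 256->81; pack.gen 256->81; result 81.

New value of sync.gen: 81.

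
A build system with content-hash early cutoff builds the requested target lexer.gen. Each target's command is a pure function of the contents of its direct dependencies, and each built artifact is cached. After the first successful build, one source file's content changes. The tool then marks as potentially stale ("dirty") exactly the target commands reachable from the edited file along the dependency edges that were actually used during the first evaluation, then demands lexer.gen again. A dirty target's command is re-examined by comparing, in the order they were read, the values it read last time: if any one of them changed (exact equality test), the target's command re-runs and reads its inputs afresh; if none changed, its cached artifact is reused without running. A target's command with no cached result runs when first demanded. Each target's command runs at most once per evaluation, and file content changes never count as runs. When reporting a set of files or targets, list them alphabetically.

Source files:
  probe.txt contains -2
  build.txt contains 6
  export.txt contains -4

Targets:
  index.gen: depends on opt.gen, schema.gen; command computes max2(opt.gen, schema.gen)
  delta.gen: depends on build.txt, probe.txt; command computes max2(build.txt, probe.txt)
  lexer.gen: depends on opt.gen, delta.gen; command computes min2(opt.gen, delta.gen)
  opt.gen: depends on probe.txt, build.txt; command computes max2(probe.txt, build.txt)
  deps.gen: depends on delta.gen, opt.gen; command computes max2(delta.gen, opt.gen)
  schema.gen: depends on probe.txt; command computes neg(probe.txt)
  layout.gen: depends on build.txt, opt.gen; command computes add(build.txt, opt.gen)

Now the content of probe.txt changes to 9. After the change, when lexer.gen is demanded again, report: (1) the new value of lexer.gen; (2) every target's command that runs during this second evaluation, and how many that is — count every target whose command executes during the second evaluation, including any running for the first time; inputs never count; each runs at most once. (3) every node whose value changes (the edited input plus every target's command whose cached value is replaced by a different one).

First evaluation (everything demanded from the output):
  delta.gen = max2(6, -2) = 6
  opt.gen = max2(-2, 6) = 6
  lexer.gen = min2(6, 6) = 6

Propagation after the edit:
  delta.gen: runs — probe.txt -2->9; result 9.
  opt.gen: runs — probe.txt -2->9; result 9.
  lexer.gen: runs — opt.gen 6->9; delta.gen 6->9; result 9.

New value of lexer.gen: 9.
Target commands that run: delta.gen, lexer.gen, opt.gen — 3 in total.
Values that change: delta.gen, lexer.gen, opt.gen, probe.txt.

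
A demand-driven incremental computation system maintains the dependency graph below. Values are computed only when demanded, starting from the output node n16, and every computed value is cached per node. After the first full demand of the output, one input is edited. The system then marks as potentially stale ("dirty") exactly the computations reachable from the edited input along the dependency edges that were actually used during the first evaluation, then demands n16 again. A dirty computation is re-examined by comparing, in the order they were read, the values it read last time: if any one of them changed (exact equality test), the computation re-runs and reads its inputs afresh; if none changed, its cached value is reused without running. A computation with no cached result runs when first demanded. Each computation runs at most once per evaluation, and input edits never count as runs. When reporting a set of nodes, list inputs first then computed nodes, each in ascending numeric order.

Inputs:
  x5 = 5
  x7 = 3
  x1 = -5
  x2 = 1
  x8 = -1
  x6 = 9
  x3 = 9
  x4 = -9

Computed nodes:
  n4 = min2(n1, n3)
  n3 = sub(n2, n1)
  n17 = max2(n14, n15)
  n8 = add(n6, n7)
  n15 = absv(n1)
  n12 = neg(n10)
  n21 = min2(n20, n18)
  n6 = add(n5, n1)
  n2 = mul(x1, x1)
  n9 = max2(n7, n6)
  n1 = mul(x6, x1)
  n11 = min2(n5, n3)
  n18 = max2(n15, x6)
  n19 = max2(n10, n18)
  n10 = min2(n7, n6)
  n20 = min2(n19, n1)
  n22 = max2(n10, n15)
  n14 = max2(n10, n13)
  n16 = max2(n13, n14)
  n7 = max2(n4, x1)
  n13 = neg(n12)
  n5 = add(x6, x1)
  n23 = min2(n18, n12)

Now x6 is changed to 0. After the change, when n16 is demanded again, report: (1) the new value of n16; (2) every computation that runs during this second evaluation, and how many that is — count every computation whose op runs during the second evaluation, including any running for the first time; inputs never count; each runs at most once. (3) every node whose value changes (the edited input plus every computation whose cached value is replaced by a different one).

First evaluation (everything demanded from the output):
  n1 = mul(9, -5) = -45
  n2 = mul(-5, -5) = 25
  n3 = sub(25, -45) = 70
  n4 = min2(-45, 70) = -45
  n5 = add(9, -5) = 4
  n6 = add(4, -45) = -41
  n7 = max2(-45, -5) = -5
  n10 = min2(-5, -41) = -41
  n12 = neg(-41) = 41
  n13 = neg(41) = -41
  n14 = max2(-41, -41) = -41
  n16 = max2(-41, -41) = -41

Propagation after the edit:
  n1: runs — x6 9->0; result 0.
  n3: runs — n1 -45->0; result 25.
  n4: runs — n1 -45->0; n3 70->25; result 0.
  n5: runs — x6 9->0; result -5.
  n6: runs — n5 4->-5; n1 -45->0; result -5.
  n7: runs — n4 -45->0; result 0.
  n10: runs — n7 -5->0; n6 -41->-5; result -5.
  n12: runs — n10 -41->-5; result 5.
  n13: runs — n12 41->5; result -5.
  n14: runs — n10 -41->-5; n13 -41->-5; result -5.
  n16: runs — n13 -41->-5; n14 -41->-5; result -5.

New value of n16: -5.
Computations that run: n1, n3, n4, n5, n6, n7, n10, n12, n13, n14, n16 — 11 in total.
Values that change: x6, n1, n3, n4, n5, n6, n7, n10, n12, n13, n14, n16.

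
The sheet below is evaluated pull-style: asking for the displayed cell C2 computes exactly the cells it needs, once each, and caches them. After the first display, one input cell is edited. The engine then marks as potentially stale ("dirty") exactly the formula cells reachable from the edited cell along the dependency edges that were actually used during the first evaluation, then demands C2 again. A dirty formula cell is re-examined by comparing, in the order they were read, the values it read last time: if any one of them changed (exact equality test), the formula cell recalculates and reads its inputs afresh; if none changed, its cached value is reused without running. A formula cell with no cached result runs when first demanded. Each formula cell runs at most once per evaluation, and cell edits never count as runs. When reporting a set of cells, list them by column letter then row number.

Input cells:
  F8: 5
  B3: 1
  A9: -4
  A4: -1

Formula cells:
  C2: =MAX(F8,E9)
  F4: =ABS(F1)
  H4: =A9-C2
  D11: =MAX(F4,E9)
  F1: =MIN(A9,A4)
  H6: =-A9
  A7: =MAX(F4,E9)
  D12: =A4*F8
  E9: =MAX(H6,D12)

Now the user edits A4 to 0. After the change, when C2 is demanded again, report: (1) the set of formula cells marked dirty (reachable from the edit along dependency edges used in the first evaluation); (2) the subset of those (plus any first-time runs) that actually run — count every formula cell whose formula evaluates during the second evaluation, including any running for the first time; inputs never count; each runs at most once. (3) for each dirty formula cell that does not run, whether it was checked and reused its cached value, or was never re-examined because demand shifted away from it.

The edit dirties: C2, D12, E9.
2 formula cells run: D12, E9.
Cache hits after checking: C2.
Note the absorption at E9: it re-runs yet its value is the same, leaving the output's value untouched.

First demand of the output computes:
  D12 = -1 * 5 = -5
  H6 = -(-4) = 4
  E9 = MAX(4, -5) = 4
  C2 = MAX(5, 4) = 5

After the edit, cleaning proceeds:
  D12: a read changed (A4 -1->0) — executes, giving 0.
  E9: a read changed (D12 -5->0) — executes, giving 4 — identical to its old value.
  C2: dirty, but its reads are unchanged (F8 unchanged, E9 unchanged); cached 5 stands.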